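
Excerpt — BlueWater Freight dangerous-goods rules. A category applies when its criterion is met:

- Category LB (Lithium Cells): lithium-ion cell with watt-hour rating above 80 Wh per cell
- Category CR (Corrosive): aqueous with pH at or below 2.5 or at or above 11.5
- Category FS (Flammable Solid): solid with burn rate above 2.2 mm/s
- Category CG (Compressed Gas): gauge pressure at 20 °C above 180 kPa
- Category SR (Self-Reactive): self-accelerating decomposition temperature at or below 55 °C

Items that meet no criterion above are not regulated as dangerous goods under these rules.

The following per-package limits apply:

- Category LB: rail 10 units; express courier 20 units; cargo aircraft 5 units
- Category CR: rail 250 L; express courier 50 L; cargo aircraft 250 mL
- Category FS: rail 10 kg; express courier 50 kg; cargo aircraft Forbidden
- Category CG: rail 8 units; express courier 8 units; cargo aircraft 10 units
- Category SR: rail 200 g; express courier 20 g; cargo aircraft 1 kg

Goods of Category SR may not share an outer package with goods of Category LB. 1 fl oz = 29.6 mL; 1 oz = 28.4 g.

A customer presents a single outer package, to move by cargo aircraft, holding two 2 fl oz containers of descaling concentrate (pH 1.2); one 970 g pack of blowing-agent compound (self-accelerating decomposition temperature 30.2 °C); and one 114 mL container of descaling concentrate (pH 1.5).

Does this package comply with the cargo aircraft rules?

Yes

pH 1.2 meets the Category CR criterion (Corrosive), so the descaling concentrate is Category CR.
The blowing-agent compound has self-accelerating decomposition temperature 30.2 °C, which is ≤ 55 °C, so it is Category SR (Self-Reactive).
pH 1.5 meets the Category CR criterion (Corrosive), so the descaling concentrate is Category CR.
Category SR quantity: 970 g.
970 g ≤ 1 kg (cargo aircraft limit, Category SR) — within limit.
Total Category CR: (two 2 fl oz containers = 118.4 mL) + 114 mL = 232.4 mL.
232.4 mL ≤ 250 mL (cargo aircraft limit, Category CR) — within limit.
The segregation rule (Category SR with Category LB) does not apply to Category SR with Category CR.
Every hazard category is within its cargo aircraft limit and no segregation rule is violated.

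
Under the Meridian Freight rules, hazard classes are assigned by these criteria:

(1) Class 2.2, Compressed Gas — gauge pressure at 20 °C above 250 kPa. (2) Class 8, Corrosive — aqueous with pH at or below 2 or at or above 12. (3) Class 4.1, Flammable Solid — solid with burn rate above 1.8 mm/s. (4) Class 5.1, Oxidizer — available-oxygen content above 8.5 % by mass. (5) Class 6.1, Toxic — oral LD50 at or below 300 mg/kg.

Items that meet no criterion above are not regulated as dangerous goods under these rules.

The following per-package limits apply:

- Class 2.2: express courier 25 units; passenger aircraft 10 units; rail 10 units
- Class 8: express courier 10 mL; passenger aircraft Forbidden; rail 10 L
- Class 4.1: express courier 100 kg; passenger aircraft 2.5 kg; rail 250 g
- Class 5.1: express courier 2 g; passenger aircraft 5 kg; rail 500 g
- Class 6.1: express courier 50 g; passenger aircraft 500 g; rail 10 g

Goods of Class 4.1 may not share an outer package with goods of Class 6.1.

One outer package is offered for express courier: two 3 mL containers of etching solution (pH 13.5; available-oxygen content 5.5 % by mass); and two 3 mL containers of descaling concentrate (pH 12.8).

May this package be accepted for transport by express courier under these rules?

With pH 13.5 (≥ 12), the etching solution falls in Class 8.
pH 12.8 meets the Class 8 criterion (Corrosive), so the descaling concentrate is Class 8.
Class 8 net quantity: (two 3 mL containers = 6 mL) + (two 3 mL containers = 6 mL) = 12 mL.
That exceeds the Class 8 express courier limit of 10 mL.

No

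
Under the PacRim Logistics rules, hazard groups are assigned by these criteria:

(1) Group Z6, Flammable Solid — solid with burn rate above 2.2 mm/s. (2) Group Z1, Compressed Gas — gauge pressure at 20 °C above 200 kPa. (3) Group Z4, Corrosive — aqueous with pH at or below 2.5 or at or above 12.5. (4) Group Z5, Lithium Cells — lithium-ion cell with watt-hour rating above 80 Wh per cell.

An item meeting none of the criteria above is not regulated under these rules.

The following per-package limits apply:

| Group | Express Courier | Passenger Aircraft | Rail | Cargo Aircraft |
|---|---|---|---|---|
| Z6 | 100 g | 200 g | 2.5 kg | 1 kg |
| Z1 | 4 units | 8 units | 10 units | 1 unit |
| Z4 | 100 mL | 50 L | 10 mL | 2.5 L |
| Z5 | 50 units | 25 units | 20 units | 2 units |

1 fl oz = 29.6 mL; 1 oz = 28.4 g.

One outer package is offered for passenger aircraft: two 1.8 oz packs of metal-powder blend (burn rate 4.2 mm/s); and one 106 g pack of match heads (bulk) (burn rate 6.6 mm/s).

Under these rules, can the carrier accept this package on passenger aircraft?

Burn rate 4.2 mm/s meets the Group Z6 criterion (Flammable Solid), so the metal-powder blend is Group Z6.
Match heads (bulk): burn rate 6.6 mm/s > 2.2 mm/s → Group Z6 (Flammable Solid).
Group Z6 net quantity: (two 1.8 oz packs = 102.24 g) + 106 g = 208.24 g.
208.24 g exceeds the passenger aircraft limit of 200 g for Group Z6.

No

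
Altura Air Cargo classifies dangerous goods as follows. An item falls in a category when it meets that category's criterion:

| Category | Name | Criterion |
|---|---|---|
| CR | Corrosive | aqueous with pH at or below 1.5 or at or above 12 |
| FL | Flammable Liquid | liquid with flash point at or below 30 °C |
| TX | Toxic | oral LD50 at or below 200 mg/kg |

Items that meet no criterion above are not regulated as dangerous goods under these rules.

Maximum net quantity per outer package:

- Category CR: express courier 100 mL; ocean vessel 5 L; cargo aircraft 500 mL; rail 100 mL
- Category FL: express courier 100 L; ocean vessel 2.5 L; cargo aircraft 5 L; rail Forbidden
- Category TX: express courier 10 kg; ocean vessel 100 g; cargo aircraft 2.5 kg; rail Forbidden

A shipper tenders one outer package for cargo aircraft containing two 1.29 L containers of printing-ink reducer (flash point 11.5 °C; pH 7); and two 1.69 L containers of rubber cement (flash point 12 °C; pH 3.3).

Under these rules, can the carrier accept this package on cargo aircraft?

No

With flash point 11.5 °C (≤ 30 °C), the printing-ink reducer falls in Category FL.
With flash point 12 °C (≤ 30 °C), the rubber cement falls in Category FL.
Category FL net quantity: (two 1.29 L containers = 2.58 L) + (two 1.69 L containers = 3.38 L) = 5.96 L.
5.96 L > 5 L (cargo aircraft limit, Category FL) — over the limit.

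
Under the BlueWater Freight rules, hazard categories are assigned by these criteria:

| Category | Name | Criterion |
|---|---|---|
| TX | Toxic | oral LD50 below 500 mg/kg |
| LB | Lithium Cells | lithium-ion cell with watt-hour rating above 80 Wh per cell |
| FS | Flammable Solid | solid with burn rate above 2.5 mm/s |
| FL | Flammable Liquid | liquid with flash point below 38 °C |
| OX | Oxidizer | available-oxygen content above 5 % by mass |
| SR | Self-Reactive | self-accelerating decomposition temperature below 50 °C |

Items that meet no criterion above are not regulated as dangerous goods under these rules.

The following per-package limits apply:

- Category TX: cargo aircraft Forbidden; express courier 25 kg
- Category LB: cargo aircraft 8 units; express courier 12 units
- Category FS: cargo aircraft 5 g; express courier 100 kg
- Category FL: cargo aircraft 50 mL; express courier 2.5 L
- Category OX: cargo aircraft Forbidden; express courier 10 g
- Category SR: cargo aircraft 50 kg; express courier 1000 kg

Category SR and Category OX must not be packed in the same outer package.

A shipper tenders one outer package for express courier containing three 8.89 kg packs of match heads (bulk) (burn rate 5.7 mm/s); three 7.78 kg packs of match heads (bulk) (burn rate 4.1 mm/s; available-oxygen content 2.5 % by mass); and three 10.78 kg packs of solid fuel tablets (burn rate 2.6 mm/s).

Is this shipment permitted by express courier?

Yes

Burn rate 5.7 mm/s meets the Category FS criterion (Flammable Solid), so the match heads (bulk) are Category FS.
Burn rate 4.1 mm/s meets the Category FS criterion (Flammable Solid), so the match heads (bulk) are Category FS.
The solid fuel tablets have burn rate 2.6 mm/s, which is > 2.5 mm/s, so they are Category FS (Flammable Solid).
Total Category FS: (three 8.89 kg packs = 26.67 kg) + (three 7.78 kg packs = 23.34 kg) + (three 10.78 kg packs = 32.34 kg) = 82.35 kg.
82.35 kg ≤ 100 kg (express courier limit, Category FS) — within limit.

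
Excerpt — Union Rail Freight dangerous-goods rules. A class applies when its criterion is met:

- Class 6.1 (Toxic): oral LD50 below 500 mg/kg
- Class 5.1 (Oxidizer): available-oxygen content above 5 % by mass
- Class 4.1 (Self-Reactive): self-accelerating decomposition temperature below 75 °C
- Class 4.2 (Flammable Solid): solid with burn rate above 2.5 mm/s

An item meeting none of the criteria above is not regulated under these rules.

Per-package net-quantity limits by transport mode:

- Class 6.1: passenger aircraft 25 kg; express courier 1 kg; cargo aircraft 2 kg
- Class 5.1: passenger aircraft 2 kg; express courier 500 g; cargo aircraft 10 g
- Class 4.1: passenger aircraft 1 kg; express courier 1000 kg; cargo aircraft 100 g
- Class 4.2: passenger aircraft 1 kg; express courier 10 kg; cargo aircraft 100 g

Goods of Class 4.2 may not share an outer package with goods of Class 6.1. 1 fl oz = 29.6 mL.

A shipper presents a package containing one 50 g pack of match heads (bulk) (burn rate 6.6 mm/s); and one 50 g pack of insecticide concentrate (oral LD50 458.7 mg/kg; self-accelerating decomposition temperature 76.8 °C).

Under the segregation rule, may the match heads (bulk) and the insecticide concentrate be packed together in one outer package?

No

With burn rate 6.6 mm/s (> 2.5 mm/s), the match heads (bulk) fall in Class 4.2.
The insecticide concentrate has oral LD50 458.7 mg/kg, which is < 500 mg/kg, so it is Class 6.1 (Toxic).
Class 4.2 and Class 6.1 may not share an outer package.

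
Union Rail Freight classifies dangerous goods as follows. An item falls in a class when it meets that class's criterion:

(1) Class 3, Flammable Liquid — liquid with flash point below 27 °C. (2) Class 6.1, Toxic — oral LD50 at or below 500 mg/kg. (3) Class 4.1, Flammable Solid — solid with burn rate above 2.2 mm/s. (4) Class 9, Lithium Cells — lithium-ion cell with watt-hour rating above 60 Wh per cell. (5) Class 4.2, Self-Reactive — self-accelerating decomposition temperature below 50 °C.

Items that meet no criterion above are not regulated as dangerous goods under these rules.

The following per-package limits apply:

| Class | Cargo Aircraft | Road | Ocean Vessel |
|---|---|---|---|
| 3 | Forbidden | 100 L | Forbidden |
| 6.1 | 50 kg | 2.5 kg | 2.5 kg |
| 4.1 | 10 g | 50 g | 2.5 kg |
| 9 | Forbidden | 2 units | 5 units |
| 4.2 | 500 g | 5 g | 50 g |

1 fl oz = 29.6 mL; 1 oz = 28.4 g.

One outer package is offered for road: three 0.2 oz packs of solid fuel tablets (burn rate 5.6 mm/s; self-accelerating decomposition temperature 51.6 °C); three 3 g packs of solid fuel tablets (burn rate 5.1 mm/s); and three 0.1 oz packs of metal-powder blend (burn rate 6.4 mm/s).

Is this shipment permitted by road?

Burn rate 5.6 mm/s meets the Class 4.1 criterion (Flammable Solid), so the solid fuel tablets are Class 4.1.
With burn rate 5.1 mm/s (> 2.2 mm/s), the solid fuel tablets fall in Class 4.1.
Burn rate 6.4 mm/s meets the Class 4.1 criterion (Flammable Solid), so the metal-powder blend is Class 4.1.
Total Class 4.1: (three 0.2 oz packs = 17.04 g) + (three 3 g packs = 9 g) + (three 0.1 oz packs = 8.52 g) = 34.56 g.
34.56 g ≤ 50 g (road limit, Class 4.1) — within limit.

Yes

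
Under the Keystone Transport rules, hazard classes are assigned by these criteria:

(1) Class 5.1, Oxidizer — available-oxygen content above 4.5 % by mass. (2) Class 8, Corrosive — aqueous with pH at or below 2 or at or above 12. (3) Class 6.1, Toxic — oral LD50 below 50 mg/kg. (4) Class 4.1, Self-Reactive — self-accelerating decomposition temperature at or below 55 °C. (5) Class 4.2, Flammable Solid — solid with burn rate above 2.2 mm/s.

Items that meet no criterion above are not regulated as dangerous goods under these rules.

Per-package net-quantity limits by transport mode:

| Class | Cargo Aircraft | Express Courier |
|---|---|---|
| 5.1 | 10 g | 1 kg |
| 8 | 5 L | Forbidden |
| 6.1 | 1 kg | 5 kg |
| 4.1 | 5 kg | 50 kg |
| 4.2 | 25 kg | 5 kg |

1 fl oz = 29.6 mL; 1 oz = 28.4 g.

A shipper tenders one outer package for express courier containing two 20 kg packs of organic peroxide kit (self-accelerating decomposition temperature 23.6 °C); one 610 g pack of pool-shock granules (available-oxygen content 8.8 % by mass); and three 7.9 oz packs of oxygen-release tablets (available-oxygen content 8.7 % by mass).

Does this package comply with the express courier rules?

With self-accelerating decomposition temperature 23.6 °C (≤ 55 °C), the organic peroxide kit falls in Class 4.1.
With available-oxygen content 8.8 % by mass (> 4.5 % by mass), the pool-shock granules fall in Class 5.1.
With available-oxygen content 8.7 % by mass (> 4.5 % by mass), the oxygen-release tablets fall in Class 5.1.
Class 5.1 net quantity: 610 g + (three 7.9 oz packs = 673.08 g) = 1283.08 g.
1283.08 g exceeds the express courier limit of 1 kg for Class 5.1.
Class 4.1 quantity: two 20 kg packs = 40 kg.
That is within the Class 4.1 express courier limit of 50 kg.

No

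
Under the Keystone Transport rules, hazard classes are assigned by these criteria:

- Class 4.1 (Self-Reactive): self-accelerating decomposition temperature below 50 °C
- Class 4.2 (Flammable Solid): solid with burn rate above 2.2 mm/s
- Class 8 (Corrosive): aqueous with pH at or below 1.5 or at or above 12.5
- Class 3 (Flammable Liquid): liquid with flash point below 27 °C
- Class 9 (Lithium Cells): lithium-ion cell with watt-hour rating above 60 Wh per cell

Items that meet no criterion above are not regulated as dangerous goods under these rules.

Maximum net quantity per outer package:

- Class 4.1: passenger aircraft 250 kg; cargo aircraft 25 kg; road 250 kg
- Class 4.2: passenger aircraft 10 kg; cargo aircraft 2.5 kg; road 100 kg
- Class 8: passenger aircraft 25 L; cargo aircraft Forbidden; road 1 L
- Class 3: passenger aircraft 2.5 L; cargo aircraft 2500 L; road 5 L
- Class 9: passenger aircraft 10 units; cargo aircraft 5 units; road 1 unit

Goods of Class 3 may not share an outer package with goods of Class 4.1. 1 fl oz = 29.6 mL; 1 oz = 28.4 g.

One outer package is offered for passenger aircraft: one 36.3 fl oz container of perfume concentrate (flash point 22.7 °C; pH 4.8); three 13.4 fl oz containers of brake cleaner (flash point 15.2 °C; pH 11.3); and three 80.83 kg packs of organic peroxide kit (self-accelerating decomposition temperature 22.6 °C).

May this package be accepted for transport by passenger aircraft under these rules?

No

With flash point 22.7 °C (< 27 °C), the perfume concentrate falls in Class 3.
Brake cleaner: flash point 15.2 °C < 27 °C → Class 3 (Flammable Liquid).
The organic peroxide kit has self-accelerating decomposition temperature 22.6 °C, which is < 50 °C, so it is Class 4.1 (Self-Reactive).
Total Class 3: (one 36.3 fl oz container = 1074.48 mL) + (three 13.4 fl oz containers = 1189.92 mL) = 2264.4 mL.
2264.4 mL ≤ 2.5 L (passenger aircraft limit, Class 3) — within limit.
Class 4.1 quantity: three 80.83 kg packs = 242.49 kg.
That is within the Class 4.1 passenger aircraft limit of 250 kg.
Class 3 and Class 4.1 may not share an outer package.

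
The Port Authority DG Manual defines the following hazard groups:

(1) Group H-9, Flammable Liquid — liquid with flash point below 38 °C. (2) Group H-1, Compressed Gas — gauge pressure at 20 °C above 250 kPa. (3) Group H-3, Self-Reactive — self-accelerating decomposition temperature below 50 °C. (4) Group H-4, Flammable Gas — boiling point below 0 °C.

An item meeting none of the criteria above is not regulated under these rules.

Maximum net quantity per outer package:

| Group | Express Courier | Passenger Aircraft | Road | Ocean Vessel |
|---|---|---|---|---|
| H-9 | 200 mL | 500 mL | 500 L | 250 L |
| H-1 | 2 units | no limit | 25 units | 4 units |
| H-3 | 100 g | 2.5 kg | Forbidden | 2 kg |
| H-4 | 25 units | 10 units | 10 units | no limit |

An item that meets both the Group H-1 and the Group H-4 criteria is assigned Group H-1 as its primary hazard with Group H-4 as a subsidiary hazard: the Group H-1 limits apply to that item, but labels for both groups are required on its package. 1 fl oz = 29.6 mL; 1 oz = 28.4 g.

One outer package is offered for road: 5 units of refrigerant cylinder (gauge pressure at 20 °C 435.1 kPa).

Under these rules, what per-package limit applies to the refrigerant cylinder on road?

With gauge pressure at 20 °C 435.1 kPa (> 250 kPa), the refrigerant cylinder falls in Group H-1.
The road limit for Group H-1 is 25 units.

25 units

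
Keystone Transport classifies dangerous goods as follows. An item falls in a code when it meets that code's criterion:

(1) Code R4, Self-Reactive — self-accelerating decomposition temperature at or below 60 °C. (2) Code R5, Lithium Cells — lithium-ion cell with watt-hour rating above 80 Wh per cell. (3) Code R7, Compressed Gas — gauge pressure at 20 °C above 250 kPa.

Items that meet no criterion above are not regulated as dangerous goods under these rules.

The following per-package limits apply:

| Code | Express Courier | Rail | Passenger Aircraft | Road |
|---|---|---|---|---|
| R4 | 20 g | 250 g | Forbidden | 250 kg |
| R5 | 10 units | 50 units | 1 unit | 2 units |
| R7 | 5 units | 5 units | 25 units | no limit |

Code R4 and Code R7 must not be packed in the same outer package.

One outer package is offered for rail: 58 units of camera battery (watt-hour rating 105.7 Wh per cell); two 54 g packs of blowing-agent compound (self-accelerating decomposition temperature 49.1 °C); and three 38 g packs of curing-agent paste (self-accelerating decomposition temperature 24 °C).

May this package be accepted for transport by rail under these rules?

Camera battery: watt-hour rating 105.7 Wh per cell > 80 Wh per cell → Code R5 (Lithium Cells).
The blowing-agent compound has self-accelerating decomposition temperature 49.1 °C, which is ≤ 60 °C, so it is Code R4 (Self-Reactive).
With self-accelerating decomposition temperature 24 °C (≤ 60 °C), the curing-agent paste falls in Code R4.
Total Code R4: (two 54 g packs = 108 g) + (three 38 g packs = 114 g) = 222 g.
222 g is within the rail limit of 250 g for Code R4.
Code R5 quantity: 58 units.
58 units > 50 units (rail limit, Code R5) — over the limit.
The segregation rule (Code R4 with Code R7) does not apply to Code R4 with Code R5.

No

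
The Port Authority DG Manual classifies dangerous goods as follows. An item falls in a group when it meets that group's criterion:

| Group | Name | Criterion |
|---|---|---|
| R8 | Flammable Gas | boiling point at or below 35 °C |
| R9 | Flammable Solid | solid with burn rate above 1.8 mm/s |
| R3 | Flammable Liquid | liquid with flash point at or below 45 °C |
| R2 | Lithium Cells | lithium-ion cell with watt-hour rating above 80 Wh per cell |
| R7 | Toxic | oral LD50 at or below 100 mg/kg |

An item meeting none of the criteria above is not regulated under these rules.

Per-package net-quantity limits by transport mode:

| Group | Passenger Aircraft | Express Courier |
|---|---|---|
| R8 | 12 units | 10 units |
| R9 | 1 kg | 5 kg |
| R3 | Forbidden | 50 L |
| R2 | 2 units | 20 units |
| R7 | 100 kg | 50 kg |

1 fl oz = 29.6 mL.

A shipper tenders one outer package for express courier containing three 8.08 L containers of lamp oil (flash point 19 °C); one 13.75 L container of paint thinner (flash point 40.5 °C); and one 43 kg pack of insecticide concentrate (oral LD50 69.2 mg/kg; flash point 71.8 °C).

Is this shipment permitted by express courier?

Flash point 19 °C meets the Group R3 criterion (Flammable Liquid), so the lamp oil is Group R3.
The paint thinner has flash point 40.5 °C, which is ≤ 45 °C, so it is Group R3 (Flammable Liquid).
The insecticide concentrate has oral LD50 69.2 mg/kg, which is ≤ 100 mg/kg, so it is Group R7 (Toxic).
Group R3 net quantity: (three 8.08 L containers = 24.24 L) + 13.75 L = 37.99 L.
37.99 L ≤ 50 L (express courier limit, Group R3) — within limit.
Group R7 quantity: 43 kg.
That is within the Group R7 express courier limit of 50 kg.
Every hazard group is within its express courier limit and no segregation rule is violated.

Yes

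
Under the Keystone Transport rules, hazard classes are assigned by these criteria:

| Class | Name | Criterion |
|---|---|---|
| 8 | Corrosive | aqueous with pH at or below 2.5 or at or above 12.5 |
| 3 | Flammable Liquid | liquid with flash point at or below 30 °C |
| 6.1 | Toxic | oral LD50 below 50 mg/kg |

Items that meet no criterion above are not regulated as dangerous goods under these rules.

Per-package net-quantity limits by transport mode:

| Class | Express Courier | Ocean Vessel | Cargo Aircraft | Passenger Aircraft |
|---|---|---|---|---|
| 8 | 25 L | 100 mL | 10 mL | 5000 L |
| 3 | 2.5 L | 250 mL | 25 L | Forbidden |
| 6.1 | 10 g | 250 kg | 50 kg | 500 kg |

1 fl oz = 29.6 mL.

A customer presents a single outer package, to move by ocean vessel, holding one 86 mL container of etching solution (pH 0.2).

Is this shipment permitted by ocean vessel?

pH 0.2 meets the Class 8 criterion (Corrosive), so the etching solution is Class 8.
Class 8 quantity: 86 mL.
86 mL is within the ocean vessel limit of 100 mL for Class 8.

Yes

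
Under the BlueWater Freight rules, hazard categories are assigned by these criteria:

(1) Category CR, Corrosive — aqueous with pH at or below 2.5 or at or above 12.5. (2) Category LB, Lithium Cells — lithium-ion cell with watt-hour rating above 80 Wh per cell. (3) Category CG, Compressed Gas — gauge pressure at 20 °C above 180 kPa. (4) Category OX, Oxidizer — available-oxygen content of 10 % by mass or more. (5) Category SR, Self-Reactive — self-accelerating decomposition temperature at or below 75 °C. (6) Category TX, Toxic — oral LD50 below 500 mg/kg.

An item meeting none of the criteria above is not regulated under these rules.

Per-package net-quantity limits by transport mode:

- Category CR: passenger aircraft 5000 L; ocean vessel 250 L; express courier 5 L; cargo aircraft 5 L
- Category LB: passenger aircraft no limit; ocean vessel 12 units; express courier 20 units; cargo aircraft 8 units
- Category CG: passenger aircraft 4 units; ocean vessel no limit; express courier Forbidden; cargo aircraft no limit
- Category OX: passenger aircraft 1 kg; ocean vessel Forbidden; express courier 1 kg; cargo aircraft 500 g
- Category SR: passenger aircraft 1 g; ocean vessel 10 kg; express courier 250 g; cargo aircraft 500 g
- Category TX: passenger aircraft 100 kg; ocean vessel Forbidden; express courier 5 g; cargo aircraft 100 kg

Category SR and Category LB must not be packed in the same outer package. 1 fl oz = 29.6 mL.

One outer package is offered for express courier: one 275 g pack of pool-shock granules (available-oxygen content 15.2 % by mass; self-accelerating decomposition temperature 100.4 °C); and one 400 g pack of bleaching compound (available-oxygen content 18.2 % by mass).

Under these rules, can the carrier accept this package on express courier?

Yes

The pool-shock granules have available-oxygen content 15.2 % by mass, which is ≥ 10 % by mass, so they are Category OX (Oxidizer).
With available-oxygen content 18.2 % by mass (≥ 10 % by mass), the bleaching compound falls in Category OX.
Category OX net quantity: 275 g + 400 g = 675 g.
675 g is within the express courier limit of 1 kg for Category OX.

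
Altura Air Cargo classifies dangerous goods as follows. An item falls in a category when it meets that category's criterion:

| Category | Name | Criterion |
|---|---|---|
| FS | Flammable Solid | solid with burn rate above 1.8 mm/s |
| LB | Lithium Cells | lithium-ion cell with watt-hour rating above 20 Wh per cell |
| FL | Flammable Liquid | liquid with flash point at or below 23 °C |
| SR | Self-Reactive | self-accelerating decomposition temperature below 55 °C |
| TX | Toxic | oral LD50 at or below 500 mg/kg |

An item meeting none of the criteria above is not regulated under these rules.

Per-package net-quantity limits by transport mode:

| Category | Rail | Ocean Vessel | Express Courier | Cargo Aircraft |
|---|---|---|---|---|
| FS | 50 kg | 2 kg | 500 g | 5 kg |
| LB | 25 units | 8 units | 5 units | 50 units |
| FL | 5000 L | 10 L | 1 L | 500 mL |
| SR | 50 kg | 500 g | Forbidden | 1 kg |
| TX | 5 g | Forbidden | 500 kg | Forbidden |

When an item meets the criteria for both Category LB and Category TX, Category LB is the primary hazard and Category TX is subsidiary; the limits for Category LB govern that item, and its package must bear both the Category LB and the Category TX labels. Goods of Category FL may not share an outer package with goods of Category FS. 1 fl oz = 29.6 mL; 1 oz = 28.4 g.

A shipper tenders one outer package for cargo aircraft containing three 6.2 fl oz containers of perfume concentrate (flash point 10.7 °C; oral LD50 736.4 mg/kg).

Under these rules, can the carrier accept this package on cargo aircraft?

With flash point 10.7 °C (≤ 23 °C), the perfume concentrate falls in Category FL.
Category FL quantity: three 6.2 fl oz containers = 550.56 mL.
550.56 mL exceeds the cargo aircraft limit of 500 mL for Category FL.

No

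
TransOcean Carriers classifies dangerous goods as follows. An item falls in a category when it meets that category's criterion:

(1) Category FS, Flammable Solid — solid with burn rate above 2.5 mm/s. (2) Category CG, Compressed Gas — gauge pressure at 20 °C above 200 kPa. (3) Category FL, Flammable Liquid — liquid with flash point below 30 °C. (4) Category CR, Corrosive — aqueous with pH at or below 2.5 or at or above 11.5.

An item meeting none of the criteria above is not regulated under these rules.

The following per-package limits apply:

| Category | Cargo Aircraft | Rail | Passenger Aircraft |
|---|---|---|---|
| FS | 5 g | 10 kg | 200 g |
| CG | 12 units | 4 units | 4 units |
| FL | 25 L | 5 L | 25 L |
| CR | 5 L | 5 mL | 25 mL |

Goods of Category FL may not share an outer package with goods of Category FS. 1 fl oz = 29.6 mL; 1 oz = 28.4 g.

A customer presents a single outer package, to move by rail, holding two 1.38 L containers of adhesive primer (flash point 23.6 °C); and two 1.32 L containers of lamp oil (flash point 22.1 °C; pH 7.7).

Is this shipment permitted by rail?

No

The adhesive primer has flash point 23.6 °C, which is < 30 °C, so it is Category FL (Flammable Liquid).
Lamp oil: flash point 22.1 °C < 30 °C → Category FL (Flammable Liquid).
Total Category FL: (two 1.38 L containers = 2.76 L) + (two 1.32 L containers = 2.64 L) = 5.4 L.
5.4 L exceeds the rail limit of 5 L for Category FL.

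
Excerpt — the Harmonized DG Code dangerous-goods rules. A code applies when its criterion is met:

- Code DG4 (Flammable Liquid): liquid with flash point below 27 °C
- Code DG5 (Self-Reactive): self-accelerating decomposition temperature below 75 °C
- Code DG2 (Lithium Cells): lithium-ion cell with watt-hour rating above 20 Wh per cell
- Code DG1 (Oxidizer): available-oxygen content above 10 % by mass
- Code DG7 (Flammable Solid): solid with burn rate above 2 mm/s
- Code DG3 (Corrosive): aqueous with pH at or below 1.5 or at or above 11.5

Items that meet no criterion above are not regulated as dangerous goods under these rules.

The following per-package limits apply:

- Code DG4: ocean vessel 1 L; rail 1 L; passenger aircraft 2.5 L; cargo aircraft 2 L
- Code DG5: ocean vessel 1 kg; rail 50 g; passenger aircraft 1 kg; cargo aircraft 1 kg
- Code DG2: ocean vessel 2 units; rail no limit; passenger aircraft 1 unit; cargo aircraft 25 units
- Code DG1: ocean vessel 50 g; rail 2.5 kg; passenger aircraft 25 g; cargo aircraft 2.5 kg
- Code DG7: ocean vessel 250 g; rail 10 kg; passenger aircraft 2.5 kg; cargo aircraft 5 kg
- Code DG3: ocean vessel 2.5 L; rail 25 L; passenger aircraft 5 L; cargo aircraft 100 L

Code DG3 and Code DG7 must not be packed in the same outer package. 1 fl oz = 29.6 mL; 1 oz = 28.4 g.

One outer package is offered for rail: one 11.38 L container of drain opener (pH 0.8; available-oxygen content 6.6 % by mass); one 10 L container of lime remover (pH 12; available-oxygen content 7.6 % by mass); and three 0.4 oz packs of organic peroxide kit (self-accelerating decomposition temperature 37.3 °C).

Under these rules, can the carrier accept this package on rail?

Drain opener: pH 0.8 ≤ 1.5 → Code DG3 (Corrosive).
The lime remover has pH 12, which is ≥ 11.5, so it is Code DG3 (Corrosive).
The organic peroxide kit has self-accelerating decomposition temperature 37.3 °C, which is < 75 °C, so it is Code DG5 (Self-Reactive).
Code DG3 net quantity: 11.38 L + 10 L = 21.38 L.
21.38 L ≤ 25 L (rail limit, Code DG3) — within limit.
Code DG5 quantity: three 0.4 oz packs = 34.08 g.
34.08 g ≤ 50 g (rail limit, Code DG5) — within limit.
The segregation rule (Code DG3 with Code DG7) does not apply to Code DG3 with Code DG5.
Every hazard code is within its rail limit and no segregation rule is violated.

Yes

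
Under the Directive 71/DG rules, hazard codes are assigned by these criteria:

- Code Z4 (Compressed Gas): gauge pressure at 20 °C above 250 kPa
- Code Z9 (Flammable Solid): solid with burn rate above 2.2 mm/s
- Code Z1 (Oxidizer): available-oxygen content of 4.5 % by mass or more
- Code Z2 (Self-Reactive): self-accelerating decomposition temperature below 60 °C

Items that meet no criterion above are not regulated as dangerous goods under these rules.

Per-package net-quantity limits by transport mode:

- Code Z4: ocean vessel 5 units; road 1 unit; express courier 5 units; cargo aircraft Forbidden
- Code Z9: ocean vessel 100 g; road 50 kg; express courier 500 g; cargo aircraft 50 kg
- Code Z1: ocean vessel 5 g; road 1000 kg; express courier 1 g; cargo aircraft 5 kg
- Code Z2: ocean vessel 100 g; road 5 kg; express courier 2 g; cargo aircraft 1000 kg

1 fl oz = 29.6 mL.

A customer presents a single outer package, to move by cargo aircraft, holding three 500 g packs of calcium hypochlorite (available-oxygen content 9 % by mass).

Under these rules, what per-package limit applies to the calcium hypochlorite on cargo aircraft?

5 kg

With available-oxygen content 9 % by mass (≥ 4.5 % by mass), the calcium hypochlorite falls in Code Z1.
The cargo aircraft limit for Code Z1 is 5 kg.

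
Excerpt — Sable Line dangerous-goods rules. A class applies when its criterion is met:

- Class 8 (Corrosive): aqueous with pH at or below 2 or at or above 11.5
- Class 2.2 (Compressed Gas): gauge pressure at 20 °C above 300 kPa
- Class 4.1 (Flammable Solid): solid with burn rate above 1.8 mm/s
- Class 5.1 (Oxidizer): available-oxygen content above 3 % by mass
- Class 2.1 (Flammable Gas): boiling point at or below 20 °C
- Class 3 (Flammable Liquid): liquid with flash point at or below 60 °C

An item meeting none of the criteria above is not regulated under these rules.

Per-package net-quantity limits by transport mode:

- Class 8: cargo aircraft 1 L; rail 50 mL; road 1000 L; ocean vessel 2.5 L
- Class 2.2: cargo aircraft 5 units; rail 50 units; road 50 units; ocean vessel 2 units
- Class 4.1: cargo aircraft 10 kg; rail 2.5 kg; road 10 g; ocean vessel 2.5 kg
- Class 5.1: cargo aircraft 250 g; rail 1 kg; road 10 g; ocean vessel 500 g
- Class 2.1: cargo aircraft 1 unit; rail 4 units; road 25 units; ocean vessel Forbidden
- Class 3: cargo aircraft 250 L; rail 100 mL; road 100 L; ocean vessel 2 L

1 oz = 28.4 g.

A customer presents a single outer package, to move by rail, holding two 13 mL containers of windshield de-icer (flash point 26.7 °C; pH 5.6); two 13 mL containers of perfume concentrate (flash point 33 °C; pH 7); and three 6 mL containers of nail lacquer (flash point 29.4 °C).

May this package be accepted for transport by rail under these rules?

Windshield de-icer: flash point 26.7 °C ≤ 60 °C → Class 3 (Flammable Liquid).
The perfume concentrate has flash point 33 °C, which is ≤ 60 °C, so it is Class 3 (Flammable Liquid).
The nail lacquer has flash point 29.4 °C, which is ≤ 60 °C, so it is Class 3 (Flammable Liquid).
Total Class 3: (two 13 mL containers = 26 mL) + (two 13 mL containers = 26 mL) + (three 6 mL containers = 18 mL) = 70 mL.
70 mL ≤ 100 mL (rail limit, Class 3) — within limit.

Yes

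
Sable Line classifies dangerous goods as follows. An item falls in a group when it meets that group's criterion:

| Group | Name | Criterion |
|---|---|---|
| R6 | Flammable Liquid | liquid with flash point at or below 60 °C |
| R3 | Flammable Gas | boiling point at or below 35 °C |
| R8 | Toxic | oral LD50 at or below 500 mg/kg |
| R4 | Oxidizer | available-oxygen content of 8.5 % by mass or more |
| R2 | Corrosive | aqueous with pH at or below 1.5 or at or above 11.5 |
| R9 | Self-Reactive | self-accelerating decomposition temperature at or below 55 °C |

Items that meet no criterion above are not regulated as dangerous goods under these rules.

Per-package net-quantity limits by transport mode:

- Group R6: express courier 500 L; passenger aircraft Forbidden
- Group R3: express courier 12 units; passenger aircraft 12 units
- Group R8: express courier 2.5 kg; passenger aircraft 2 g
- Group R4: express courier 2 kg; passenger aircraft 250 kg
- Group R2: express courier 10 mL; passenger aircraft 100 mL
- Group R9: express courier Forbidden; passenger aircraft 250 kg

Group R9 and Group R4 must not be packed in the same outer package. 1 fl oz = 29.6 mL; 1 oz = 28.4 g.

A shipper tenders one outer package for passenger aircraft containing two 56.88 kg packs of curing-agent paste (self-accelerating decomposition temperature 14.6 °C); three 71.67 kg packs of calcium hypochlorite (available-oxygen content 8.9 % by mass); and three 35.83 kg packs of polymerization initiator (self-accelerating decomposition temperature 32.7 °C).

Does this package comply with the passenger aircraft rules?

No

With self-accelerating decomposition temperature 14.6 °C (≤ 55 °C), the curing-agent paste falls in Group R9.
The calcium hypochlorite has available-oxygen content 8.9 % by mass, which is ≥ 8.5 % by mass, so it is Group R4 (Oxidizer).
With self-accelerating decomposition temperature 32.7 °C (≤ 55 °C), the polymerization initiator falls in Group R9.
Group R9 net quantity: (two 56.88 kg packs = 113.76 kg) + (three 35.83 kg packs = 107.49 kg) = 221.25 kg.
That is within the Group R9 passenger aircraft limit of 250 kg.
Group R4 quantity: three 71.67 kg packs = 215.01 kg.
215.01 kg is within the passenger aircraft limit of 250 kg for Group R4.
Group R9 and Group R4 may not share an outer package.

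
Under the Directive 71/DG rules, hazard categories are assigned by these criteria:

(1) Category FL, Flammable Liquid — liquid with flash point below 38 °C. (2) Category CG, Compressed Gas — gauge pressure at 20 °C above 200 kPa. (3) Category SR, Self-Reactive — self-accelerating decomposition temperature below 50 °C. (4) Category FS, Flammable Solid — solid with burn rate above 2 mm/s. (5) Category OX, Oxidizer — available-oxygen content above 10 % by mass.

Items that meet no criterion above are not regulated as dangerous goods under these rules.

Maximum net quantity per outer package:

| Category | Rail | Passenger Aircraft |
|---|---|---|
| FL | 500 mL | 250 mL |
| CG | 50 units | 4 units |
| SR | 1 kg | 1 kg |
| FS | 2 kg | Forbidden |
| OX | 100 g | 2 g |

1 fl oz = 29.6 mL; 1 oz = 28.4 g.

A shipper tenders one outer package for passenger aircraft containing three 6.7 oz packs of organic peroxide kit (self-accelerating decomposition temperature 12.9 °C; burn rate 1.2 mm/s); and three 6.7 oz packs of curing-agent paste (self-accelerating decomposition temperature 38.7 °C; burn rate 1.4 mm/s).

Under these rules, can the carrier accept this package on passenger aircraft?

With self-accelerating decomposition temperature 12.9 °C (< 50 °C), the organic peroxide kit falls in Category SR.
Self-accelerating decomposition temperature 38.7 °C meets the Category SR criterion (Self-Reactive), so the curing-agent paste is Category SR.
Total Category SR: (three 6.7 oz packs = 570.84 g) + (three 6.7 oz packs = 570.84 g) = 1141.68 g.
1141.68 g > 1 kg (passenger aircraft limit, Category SR) — over the limit.

No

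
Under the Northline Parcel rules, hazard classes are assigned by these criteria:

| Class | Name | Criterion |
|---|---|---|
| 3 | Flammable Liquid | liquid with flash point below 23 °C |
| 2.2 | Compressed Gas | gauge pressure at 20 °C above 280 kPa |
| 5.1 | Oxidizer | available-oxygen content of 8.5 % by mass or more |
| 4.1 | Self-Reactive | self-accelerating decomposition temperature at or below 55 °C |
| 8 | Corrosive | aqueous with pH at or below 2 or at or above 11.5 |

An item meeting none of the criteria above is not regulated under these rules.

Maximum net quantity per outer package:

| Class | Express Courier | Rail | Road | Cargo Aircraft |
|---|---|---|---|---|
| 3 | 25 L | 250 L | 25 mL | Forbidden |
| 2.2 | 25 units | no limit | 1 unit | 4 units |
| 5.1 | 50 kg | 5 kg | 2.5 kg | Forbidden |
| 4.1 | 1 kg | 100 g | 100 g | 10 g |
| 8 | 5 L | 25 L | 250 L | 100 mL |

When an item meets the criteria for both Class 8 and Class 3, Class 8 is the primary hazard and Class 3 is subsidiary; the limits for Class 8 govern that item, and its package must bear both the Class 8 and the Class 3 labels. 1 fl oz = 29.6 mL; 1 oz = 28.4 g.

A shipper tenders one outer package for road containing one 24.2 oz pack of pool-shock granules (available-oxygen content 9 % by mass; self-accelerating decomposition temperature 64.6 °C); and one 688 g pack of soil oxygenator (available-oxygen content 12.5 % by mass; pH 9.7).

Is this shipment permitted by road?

Available-oxygen content 9 % by mass meets the Class 5.1 criterion (Oxidizer), so the pool-shock granules are Class 5.1.
With available-oxygen content 12.5 % by mass (≥ 8.5 % by mass), the soil oxygenator falls in Class 5.1.
Class 5.1 net quantity: (one 24.2 oz pack = 687.28 g) + 688 g = 1375.28 g.
1375.28 g ≤ 2.5 kg (road limit, Class 5.1) — within limit.

Yes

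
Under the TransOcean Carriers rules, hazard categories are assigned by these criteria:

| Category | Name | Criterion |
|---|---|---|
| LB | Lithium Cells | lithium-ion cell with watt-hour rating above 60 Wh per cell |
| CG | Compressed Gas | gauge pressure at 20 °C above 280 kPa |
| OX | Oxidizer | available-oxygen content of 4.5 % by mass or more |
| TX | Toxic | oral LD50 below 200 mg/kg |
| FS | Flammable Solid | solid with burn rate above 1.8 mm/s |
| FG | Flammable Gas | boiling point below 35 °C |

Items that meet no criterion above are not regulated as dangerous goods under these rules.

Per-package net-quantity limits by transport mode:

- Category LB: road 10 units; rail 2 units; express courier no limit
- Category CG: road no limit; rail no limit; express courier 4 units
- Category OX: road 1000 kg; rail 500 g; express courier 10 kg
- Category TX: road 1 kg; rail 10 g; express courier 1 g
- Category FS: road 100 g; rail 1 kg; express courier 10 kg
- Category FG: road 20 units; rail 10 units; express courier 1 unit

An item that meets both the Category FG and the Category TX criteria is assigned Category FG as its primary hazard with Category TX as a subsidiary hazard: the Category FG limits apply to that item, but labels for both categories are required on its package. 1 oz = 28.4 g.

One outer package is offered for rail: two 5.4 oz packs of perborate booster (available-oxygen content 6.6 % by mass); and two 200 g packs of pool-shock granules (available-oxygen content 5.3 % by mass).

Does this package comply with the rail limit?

Available-oxygen content 6.6 % by mass meets the Category OX criterion (Oxidizer), so the perborate booster is Category OX.
With available-oxygen content 5.3 % by mass (≥ 4.5 % by mass), the pool-shock granules fall in Category OX.
Total Category OX: (two 5.4 oz packs = 306.72 g) + (two 200 g packs = 400 g) = 706.72 g.
706.72 g exceeds the rail limit of 500 g for Category OX.

No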